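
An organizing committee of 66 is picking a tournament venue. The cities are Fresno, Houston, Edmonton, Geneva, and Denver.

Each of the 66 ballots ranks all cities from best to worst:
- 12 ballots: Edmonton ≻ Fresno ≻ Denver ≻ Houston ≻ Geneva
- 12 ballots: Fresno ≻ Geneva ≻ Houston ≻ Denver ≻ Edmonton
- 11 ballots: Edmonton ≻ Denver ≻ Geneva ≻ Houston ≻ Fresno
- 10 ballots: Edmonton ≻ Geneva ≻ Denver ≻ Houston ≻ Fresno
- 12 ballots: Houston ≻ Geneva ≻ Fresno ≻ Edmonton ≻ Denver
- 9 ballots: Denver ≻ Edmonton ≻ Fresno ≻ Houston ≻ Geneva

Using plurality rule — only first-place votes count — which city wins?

First-place votes: Fresno 12, Houston 12, Edmonton 33, Geneva 0, Denver 9.

Edmonton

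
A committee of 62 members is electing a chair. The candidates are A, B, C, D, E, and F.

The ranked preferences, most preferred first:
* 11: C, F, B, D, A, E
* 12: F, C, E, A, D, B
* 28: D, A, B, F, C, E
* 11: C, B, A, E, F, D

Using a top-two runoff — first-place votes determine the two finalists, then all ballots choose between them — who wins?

C

Round 1 first-place votes: A 0, B 0, C 22, D 28, E 0, F 12. D and C advance.
Runoff: D is ranked above C on 28 ballots, C above D on 34.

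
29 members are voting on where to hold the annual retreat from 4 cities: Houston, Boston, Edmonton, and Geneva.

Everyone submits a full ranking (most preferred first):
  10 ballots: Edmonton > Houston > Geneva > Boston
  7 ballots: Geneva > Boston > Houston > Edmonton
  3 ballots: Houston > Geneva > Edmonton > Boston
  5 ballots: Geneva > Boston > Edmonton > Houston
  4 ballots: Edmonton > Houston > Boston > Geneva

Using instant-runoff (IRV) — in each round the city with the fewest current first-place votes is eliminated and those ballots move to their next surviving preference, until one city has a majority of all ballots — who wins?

Round 1: Houston 3, Boston 0, Edmonton 14, Geneva 12. Boston eliminated.
Round 2: Houston 3, Edmonton 14, Geneva 12. Houston eliminated.
Round 3: Edmonton 14, Geneva 15. Geneva has a majority (≥15).

Geneva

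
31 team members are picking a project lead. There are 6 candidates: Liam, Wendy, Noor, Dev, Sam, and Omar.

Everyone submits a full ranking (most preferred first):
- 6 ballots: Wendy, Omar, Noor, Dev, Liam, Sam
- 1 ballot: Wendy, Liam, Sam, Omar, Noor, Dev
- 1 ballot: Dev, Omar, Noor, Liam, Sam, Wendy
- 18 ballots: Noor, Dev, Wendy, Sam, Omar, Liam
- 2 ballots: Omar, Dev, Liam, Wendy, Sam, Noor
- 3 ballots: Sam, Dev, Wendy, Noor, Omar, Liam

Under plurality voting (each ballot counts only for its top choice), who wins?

First-place votes: Liam 0, Wendy 7, Noor 18, Dev 1, Sam 3, Omar 2.

Noor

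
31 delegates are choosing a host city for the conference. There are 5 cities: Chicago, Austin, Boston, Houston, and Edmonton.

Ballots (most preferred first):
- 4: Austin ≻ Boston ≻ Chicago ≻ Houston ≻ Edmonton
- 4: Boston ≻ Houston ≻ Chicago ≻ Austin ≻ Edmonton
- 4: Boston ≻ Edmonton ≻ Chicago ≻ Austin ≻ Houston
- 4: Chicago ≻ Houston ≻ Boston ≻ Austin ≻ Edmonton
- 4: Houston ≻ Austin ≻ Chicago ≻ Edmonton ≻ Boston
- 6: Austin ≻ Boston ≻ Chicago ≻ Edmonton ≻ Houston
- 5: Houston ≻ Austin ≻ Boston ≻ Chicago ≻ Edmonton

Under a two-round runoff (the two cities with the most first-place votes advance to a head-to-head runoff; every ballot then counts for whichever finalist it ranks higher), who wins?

Houston

Round 1 first-place votes: Chicago 4, Austin 10, Boston 8, Houston 9, Edmonton 0. Austin and Houston advance.
Runoff: Austin is ranked above Houston on 14 ballots, Houston above Austin on 17.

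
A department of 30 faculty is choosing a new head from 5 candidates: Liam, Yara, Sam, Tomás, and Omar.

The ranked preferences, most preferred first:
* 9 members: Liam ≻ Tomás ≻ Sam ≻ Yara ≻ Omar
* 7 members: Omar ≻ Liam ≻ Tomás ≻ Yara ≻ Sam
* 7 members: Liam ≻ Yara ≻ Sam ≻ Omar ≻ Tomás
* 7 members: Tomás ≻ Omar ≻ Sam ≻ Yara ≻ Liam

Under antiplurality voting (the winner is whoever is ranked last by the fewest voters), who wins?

Yara

Last-place votes: Liam 7, Yara 0, Sam 7, Tomás 7, Omar 9.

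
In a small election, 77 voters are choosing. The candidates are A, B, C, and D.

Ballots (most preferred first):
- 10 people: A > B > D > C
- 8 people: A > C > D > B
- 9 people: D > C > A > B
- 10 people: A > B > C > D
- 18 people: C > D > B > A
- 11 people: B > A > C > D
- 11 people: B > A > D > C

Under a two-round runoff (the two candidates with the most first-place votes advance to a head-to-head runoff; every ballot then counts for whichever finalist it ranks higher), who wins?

B

Round 1 first-place votes: A 28, B 22, C 18, D 9. A and B advance.
Runoff: A is ranked above B on 37 ballots, B above A on 40.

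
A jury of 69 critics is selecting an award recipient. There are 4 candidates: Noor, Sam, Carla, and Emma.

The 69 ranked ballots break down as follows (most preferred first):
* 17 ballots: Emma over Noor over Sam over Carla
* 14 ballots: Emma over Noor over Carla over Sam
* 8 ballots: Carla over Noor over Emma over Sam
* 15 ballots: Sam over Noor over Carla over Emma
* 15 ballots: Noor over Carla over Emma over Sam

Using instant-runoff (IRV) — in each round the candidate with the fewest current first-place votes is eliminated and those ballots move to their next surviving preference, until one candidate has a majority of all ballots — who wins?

Round 1: Noor 15, Sam 15, Carla 8, Emma 31. Carla eliminated.
Round 2: Noor 23, Sam 15, Emma 31. Sam eliminated.
Round 3: Noor 38, Emma 31. Noor has a majority (≥35).

Noor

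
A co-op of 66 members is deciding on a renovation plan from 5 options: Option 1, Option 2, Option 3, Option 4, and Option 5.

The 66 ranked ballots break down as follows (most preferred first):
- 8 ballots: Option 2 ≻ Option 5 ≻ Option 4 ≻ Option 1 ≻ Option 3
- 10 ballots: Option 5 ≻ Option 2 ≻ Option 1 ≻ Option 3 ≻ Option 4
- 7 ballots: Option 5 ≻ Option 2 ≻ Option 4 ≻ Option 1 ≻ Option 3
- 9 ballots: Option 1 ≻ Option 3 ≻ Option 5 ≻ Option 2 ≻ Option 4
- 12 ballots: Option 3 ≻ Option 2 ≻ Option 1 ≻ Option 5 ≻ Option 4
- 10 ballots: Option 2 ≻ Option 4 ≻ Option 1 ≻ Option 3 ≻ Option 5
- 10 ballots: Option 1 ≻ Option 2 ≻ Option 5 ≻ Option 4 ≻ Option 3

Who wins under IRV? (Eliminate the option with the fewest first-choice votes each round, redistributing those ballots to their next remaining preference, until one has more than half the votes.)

Option 2

Round 1: Option 1 19, Option 2 18, Option 3 12, Option 4 0, Option 5 17. Option 4 eliminated.
Round 2: Option 1 19, Option 2 18, Option 3 12, Option 5 17. Option 3 eliminated.
Round 3: Option 1 19, Option 2 30, Option 5 17. Option 5 eliminated.
Round 4: Option 1 19, Option 2 47. Option 2 has a majority (≥34).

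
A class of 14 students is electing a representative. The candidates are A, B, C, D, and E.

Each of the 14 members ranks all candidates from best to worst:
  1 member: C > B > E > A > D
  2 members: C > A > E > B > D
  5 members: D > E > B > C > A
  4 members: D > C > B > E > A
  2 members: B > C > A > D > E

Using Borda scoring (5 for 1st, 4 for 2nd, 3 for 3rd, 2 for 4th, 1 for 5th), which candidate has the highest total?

A: 1×2 + 2×4 + 5×1 + 4×1 + 2×3 = 25
B: 1×4 + 2×2 + 5×3 + 4×3 + 2×5 = 45
C: 1×5 + 2×5 + 5×2 + 4×4 + 2×4 = 49
D: 1×1 + 2×1 + 5×5 + 4×5 + 2×2 = 52
E: 1×3 + 2×3 + 5×4 + 4×2 + 2×1 = 39

D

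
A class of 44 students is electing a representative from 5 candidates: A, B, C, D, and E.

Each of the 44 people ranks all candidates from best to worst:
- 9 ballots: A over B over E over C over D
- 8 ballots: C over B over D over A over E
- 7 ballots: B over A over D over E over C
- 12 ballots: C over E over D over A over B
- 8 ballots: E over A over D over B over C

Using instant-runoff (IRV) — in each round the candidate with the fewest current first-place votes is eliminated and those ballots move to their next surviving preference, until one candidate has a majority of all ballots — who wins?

A

Round 1: A 9, B 7, C 20, D 0, E 8. D eliminated.
Round 2: A 9, B 7, C 20, E 8. B eliminated.
Round 3: A 16, C 20, E 8. E eliminated.
Round 4: A 24, C 20. A has a majority (≥23).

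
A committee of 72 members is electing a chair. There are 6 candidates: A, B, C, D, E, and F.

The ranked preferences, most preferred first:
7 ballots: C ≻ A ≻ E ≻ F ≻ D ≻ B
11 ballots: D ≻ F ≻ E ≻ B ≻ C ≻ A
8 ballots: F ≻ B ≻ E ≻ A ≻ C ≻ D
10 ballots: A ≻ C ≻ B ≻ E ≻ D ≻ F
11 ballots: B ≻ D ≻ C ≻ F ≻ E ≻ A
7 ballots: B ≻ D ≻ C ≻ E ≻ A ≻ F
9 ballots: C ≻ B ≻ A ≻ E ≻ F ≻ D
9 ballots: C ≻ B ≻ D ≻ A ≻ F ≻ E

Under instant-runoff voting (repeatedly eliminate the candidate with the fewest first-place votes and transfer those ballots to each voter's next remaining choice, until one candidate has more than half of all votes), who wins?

B

Round 1: A 10, B 18, C 25, D 11, E 0, F 8. E eliminated.
Round 2: A 10, B 18, C 25, D 11, F 8. F eliminated.
Round 3: A 10, B 26, C 25, D 11. A eliminated.
Round 4: B 26, C 35, D 11. D eliminated.
Round 5: B 37, C 35. B has a majority (≥37).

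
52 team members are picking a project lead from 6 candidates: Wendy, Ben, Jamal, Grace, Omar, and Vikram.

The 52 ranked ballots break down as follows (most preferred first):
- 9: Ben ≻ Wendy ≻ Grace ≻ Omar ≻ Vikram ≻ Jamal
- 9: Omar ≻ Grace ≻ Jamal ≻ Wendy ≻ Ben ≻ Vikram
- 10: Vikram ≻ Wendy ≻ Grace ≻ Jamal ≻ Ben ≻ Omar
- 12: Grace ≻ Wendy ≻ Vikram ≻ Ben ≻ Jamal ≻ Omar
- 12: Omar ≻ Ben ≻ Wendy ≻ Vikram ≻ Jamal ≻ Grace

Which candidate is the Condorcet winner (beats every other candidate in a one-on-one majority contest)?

Wendy

Wendy vs Ben: 31–21
Wendy vs Jamal: 43–9
Wendy vs Grace: 31–21
Wendy vs Omar: 31–21
Wendy vs Vikram: 42–10
Wendy beats every other candidate.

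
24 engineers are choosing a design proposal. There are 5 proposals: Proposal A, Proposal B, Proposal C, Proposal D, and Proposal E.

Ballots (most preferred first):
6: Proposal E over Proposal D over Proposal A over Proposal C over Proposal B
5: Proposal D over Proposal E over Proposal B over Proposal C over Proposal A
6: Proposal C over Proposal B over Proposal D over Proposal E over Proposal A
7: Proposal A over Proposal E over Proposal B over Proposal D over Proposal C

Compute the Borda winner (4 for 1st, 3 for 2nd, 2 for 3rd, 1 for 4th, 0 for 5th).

Proposal A: 6×2 + 5×0 + 6×0 + 7×4 = 40
Proposal B: 6×0 + 5×2 + 6×3 + 7×2 = 42
Proposal C: 6×1 + 5×1 + 6×4 + 7×0 = 35
Proposal D: 6×3 + 5×4 + 6×2 + 7×1 = 57
Proposal E: 6×4 + 5×3 + 6×1 + 7×3 = 66

Proposal E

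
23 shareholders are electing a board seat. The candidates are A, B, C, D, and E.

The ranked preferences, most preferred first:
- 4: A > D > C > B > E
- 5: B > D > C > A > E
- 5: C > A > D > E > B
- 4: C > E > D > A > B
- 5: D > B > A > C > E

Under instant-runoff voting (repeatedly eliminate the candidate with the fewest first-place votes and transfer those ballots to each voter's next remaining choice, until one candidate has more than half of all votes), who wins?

Round 1: A 4, B 5, C 9, D 5, E 0. E eliminated.
Round 2: A 4, B 5, C 9, D 5. A eliminated.
Round 3: B 5, C 9, D 9. B eliminated.
Round 4: C 9, D 14. D has a majority (≥12).

D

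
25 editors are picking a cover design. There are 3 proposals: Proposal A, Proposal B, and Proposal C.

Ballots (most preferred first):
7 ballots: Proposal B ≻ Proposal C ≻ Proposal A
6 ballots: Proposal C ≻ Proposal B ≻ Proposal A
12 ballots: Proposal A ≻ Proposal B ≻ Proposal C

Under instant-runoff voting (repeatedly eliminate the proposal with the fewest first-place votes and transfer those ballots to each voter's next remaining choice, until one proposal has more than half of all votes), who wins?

Round 1: Proposal A 12, Proposal B 7, Proposal C 6. Proposal C eliminated.
Round 2: Proposal A 12, Proposal B 13. Proposal B has a majority (≥13).

Proposal B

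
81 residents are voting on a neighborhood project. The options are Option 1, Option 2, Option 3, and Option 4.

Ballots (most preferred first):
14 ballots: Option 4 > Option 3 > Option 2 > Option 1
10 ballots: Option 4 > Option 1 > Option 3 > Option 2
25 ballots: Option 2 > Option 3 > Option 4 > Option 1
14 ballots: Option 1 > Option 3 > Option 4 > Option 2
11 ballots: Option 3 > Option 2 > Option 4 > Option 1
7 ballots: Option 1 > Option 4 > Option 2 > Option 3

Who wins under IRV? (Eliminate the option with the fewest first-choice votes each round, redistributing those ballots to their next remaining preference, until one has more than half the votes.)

Round 1: Option 1 21, Option 2 25, Option 3 11, Option 4 24. Option 3 eliminated.
Round 2: Option 1 21, Option 2 36, Option 4 24. Option 1 eliminated.
Round 3: Option 2 36, Option 4 45. Option 4 has a majority (≥41).

Option 4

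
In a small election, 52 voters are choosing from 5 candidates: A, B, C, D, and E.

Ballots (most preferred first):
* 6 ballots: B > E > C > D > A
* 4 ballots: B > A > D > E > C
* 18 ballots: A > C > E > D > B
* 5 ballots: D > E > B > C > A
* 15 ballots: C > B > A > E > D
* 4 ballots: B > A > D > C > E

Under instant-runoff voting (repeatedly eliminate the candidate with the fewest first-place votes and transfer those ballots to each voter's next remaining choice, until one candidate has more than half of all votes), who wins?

Round 1: A 18, B 14, C 15, D 5, E 0. E eliminated.
Round 2: A 18, B 14, C 15, D 5. D eliminated.
Round 3: A 18, B 19, C 15. C eliminated.
Round 4: A 18, B 34. B has a majority (≥27).

B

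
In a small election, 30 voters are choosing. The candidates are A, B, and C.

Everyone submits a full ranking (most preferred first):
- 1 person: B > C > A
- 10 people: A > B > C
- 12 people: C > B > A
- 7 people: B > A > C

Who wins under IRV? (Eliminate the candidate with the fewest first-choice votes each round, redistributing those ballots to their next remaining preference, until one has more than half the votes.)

Round 1: A 10, B 8, C 12. B eliminated.
Round 2: A 17, C 13. A has a majority (≥16).

A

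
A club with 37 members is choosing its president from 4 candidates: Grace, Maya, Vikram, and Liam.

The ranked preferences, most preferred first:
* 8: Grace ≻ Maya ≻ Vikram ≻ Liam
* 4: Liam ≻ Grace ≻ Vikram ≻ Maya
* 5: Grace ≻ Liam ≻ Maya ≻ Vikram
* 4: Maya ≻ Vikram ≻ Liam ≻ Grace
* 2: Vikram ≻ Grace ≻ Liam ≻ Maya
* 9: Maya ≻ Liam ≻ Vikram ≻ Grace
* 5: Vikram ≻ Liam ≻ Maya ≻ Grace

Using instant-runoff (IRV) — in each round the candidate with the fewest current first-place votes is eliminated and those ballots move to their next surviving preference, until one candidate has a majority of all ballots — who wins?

Round 1: Grace 13, Maya 13, Vikram 7, Liam 4. Liam eliminated.
Round 2: Grace 17, Maya 13, Vikram 7. Vikram eliminated.
Round 3: Grace 19, Maya 18. Grace has a majority (≥19).

Grace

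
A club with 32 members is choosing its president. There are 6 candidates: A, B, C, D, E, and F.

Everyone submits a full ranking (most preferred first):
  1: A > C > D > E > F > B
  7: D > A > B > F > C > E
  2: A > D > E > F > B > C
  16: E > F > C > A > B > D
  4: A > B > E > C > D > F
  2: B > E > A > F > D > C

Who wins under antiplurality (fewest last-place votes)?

A

Last-place votes: A 0, B 1, C 4, D 16, E 7, F 4.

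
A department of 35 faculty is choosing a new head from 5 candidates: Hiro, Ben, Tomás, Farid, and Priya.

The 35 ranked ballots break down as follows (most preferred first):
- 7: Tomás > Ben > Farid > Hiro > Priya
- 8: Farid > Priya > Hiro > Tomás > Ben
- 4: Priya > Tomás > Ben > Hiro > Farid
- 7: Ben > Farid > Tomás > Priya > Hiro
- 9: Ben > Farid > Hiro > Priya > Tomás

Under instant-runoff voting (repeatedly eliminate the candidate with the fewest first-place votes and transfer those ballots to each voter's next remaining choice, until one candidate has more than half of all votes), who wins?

Tomás

Round 1: Hiro 0, Ben 16, Tomás 7, Farid 8, Priya 4. Hiro eliminated.
Round 2: Ben 16, Tomás 7, Farid 8, Priya 4. Priya eliminated.
Round 3: Ben 16, Tomás 11, Farid 8. Farid eliminated.
Round 4: Ben 16, Tomás 19. Tomás has a majority (≥18).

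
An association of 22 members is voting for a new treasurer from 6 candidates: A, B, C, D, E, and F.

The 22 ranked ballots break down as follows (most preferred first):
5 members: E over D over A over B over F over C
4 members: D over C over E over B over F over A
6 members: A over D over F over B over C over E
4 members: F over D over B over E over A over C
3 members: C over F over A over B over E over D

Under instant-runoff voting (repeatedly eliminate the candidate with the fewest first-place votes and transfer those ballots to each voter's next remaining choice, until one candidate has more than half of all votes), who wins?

Round 1: A 6, B 0, C 3, D 4, E 5, F 4. B eliminated.
Round 2: A 6, C 3, D 4, E 5, F 4. C eliminated.
Round 3: A 6, D 4, E 5, F 7. D eliminated.
Round 4: A 6, E 9, F 7. A eliminated.
Round 5: E 9, F 13. F has a majority (≥12).

F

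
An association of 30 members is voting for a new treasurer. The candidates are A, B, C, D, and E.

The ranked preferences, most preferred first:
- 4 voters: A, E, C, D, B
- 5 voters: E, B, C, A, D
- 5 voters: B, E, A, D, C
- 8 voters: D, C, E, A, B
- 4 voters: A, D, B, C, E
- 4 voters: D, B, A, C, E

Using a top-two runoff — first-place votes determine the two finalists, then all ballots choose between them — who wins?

Round 1 first-place votes: A 8, B 5, C 0, D 12, E 5. D and A advance.
Runoff: D is ranked above A on 12 ballots, A above D on 18.

A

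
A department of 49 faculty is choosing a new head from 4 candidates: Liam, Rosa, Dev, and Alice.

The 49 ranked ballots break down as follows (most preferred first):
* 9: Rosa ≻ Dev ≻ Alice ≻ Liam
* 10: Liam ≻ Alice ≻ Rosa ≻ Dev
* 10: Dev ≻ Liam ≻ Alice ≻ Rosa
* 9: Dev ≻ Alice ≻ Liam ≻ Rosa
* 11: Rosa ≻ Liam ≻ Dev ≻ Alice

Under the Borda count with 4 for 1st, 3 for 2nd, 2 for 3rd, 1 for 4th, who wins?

Dev

Liam: 9×1 + 10×4 + 10×3 + 9×2 + 11×3 = 130
Rosa: 9×4 + 10×2 + 10×1 + 9×1 + 11×4 = 119
Dev: 9×3 + 10×1 + 10×4 + 9×4 + 11×2 = 135
Alice: 9×2 + 10×3 + 10×2 + 9×3 + 11×1 = 106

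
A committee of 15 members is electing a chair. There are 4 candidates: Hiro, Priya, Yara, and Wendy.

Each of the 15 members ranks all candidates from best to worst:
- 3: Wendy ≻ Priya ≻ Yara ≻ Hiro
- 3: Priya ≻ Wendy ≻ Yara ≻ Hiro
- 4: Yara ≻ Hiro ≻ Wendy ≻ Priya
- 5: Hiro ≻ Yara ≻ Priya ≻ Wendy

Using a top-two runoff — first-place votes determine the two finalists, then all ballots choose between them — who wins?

Round 1 first-place votes: Hiro 5, Priya 3, Yara 4, Wendy 3. Hiro and Yara advance.
Runoff: Hiro is ranked above Yara on 5 ballots, Yara above Hiro on 10.

Yara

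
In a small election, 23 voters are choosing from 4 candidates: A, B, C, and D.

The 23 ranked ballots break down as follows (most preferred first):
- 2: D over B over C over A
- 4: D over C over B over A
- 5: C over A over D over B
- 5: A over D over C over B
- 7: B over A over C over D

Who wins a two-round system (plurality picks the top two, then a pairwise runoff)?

Round 1 first-place votes: A 5, B 7, C 5, D 6. B and D advance.
Runoff: B is ranked above D on 7 ballots, D above B on 16.

D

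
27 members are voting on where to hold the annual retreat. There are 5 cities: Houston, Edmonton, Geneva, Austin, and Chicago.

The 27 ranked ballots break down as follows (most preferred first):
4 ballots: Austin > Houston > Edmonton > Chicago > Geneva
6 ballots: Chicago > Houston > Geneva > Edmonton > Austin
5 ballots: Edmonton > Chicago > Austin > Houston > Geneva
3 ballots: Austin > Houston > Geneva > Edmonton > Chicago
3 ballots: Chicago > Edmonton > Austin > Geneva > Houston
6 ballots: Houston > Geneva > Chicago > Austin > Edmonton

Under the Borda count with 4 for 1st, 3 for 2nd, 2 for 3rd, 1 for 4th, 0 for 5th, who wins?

Houston: 4×3 + 6×3 + 5×1 + 3×3 + 3×0 + 6×4 = 68
Edmonton: 4×2 + 6×1 + 5×4 + 3×1 + 3×3 + 6×0 = 46
Geneva: 4×0 + 6×2 + 5×0 + 3×2 + 3×1 + 6×3 = 39
Austin: 4×4 + 6×0 + 5×2 + 3×4 + 3×2 + 6×1 = 50
Chicago: 4×1 + 6×4 + 5×3 + 3×0 + 3×4 + 6×2 = 67

Houston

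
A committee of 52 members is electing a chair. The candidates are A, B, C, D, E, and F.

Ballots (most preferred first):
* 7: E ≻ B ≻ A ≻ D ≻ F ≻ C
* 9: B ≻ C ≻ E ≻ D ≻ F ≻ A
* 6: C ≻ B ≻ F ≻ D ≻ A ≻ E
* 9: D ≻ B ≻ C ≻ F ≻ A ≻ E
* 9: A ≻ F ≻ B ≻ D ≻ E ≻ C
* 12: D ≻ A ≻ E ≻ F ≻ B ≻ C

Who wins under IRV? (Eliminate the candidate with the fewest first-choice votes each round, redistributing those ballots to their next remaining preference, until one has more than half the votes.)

B

Round 1: A 9, B 9, C 6, D 21, E 7, F 0. F eliminated.
Round 2: A 9, B 9, C 6, D 21, E 7. C eliminated.
Round 3: A 9, B 15, D 21, E 7. E eliminated.
Round 4: A 9, B 22, D 21. A eliminated.
Round 5: B 31, D 21. B has a majority (≥27).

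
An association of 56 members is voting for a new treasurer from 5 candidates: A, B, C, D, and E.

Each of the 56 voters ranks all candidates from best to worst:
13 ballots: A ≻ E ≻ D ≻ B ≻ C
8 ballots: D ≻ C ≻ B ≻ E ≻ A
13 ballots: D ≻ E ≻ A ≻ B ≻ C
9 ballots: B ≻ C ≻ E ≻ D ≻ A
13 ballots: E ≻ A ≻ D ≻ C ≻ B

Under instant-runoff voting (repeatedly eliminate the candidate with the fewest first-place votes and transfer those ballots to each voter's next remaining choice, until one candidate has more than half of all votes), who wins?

E

Round 1: A 13, B 9, C 0, D 21, E 13. C eliminated.
Round 2: A 13, B 9, D 21, E 13. B eliminated.
Round 3: A 13, D 21, E 22. A eliminated.
Round 4: D 21, E 35. E has a majority (≥29).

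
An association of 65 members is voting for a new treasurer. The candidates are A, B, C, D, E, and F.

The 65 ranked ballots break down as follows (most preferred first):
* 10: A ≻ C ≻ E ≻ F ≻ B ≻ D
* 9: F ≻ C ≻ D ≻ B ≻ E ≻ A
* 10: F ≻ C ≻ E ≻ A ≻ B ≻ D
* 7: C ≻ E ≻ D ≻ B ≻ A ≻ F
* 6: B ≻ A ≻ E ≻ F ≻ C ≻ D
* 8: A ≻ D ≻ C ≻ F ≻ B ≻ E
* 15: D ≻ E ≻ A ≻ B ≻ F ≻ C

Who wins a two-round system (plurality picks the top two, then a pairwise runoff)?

A

Round 1 first-place votes: A 18, B 6, C 7, D 15, E 0, F 19. F and A advance.
Runoff: F is ranked above A on 19 ballots, A above F on 46.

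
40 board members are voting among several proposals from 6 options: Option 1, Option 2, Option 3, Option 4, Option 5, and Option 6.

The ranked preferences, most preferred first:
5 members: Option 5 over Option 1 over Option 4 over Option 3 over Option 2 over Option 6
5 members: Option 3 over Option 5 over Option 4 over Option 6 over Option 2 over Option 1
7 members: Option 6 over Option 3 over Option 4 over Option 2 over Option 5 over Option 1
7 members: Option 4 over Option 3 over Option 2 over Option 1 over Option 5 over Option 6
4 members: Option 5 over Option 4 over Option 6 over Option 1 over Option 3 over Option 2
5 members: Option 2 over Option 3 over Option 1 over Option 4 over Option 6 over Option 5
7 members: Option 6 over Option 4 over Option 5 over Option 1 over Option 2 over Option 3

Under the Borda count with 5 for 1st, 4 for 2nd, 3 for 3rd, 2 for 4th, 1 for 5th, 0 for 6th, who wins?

Option 4

Option 1: 5×4 + 5×0 + 7×0 + 7×2 + 4×2 + 5×3 + 7×2 = 71
Option 2: 5×1 + 5×1 + 7×2 + 7×3 + 4×0 + 5×5 + 7×1 = 77
Option 3: 5×2 + 5×5 + 7×4 + 7×4 + 4×1 + 5×4 + 7×0 = 115
Option 4: 5×3 + 5×3 + 7×3 + 7×5 + 4×4 + 5×2 + 7×4 = 140
Option 5: 5×5 + 5×4 + 7×1 + 7×1 + 4×5 + 5×0 + 7×3 = 100
Option 6: 5×0 + 5×2 + 7×5 + 7×0 + 4×3 + 5×1 + 7×5 = 97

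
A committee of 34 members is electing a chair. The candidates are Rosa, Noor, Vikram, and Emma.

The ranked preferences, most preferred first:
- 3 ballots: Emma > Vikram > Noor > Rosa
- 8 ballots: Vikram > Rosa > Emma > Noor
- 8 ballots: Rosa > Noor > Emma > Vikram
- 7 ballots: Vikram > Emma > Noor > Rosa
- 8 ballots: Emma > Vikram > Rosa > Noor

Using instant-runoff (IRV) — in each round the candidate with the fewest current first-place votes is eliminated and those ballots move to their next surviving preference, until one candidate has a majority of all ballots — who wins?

Emma

Round 1: Rosa 8, Noor 0, Vikram 15, Emma 11. Noor eliminated.
Round 2: Rosa 8, Vikram 15, Emma 11. Rosa eliminated.
Round 3: Vikram 15, Emma 19. Emma has a majority (≥18).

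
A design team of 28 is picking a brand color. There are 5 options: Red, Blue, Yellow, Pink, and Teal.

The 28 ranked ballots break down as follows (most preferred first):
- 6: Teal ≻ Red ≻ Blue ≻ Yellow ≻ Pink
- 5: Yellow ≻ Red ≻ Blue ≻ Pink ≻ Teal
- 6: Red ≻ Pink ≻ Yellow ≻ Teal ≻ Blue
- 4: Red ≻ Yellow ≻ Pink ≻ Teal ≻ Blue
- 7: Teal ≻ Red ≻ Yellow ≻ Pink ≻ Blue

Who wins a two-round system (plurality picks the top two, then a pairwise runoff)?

Red

Round 1 first-place votes: Red 10, Blue 0, Yellow 5, Pink 0, Teal 13. Teal and Red advance.
Runoff: Teal is ranked above Red on 13 ballots, Red above Teal on 15.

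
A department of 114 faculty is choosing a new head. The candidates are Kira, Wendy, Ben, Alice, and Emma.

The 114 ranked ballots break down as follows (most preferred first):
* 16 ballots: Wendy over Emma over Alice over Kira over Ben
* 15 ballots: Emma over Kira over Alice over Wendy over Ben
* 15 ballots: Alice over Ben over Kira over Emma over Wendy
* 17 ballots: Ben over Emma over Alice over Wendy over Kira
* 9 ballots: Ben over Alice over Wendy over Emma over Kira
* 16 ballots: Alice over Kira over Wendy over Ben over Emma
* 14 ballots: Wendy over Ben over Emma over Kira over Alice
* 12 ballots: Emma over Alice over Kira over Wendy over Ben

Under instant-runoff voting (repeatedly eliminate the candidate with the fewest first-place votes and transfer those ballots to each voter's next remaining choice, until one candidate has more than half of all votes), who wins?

Emma

Round 1: Kira 0, Wendy 30, Ben 26, Alice 31, Emma 27. Kira eliminated.
Round 2: Wendy 30, Ben 26, Alice 31, Emma 27. Ben eliminated.
Round 3: Wendy 30, Alice 40, Emma 44. Wendy eliminated.
Round 4: Alice 40, Emma 74. Emma has a majority (≥58).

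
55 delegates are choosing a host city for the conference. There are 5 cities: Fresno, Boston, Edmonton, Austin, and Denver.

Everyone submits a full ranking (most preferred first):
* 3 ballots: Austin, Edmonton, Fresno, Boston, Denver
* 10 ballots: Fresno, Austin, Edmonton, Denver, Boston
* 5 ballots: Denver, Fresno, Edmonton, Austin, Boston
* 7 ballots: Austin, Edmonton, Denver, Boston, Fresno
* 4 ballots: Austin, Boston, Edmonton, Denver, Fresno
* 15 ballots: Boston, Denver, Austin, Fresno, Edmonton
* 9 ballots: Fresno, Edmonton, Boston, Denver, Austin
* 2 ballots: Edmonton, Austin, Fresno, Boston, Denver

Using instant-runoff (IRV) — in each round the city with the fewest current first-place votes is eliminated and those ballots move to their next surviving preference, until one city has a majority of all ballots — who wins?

Austin

Round 1: Fresno 19, Boston 15, Edmonton 2, Austin 14, Denver 5. Edmonton eliminated.
Round 2: Fresno 19, Boston 15, Austin 16, Denver 5. Denver eliminated.
Round 3: Fresno 24, Boston 15, Austin 16. Boston eliminated.
Round 4: Fresno 24, Austin 31. Austin has a majority (≥28).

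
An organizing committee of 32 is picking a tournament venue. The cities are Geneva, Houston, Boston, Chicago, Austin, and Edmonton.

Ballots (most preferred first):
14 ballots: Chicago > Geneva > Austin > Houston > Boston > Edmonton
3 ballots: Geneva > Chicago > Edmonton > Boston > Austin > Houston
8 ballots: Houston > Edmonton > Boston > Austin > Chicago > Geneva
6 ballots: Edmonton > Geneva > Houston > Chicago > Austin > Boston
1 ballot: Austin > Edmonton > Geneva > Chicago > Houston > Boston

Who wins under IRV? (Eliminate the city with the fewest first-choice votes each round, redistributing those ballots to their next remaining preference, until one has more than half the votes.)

Chicago

Round 1: Geneva 3, Houston 8, Boston 0, Chicago 14, Austin 1, Edmonton 6. Boston eliminated.
Round 2: Geneva 3, Houston 8, Chicago 14, Austin 1, Edmonton 6. Austin eliminated.
Round 3: Geneva 3, Houston 8, Chicago 14, Edmonton 7. Geneva eliminated.
Round 4: Houston 8, Chicago 17, Edmonton 7. Chicago has a majority (≥17).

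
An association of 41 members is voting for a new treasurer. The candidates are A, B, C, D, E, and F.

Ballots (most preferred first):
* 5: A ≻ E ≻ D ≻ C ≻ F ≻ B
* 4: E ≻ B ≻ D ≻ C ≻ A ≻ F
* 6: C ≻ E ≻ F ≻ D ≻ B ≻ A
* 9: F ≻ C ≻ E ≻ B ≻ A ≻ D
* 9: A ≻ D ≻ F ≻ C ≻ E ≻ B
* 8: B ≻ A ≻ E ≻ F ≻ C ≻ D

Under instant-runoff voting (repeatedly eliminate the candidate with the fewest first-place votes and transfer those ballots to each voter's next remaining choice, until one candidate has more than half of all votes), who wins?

A

Round 1: A 14, B 8, C 6, D 0, E 4, F 9. D eliminated.
Round 2: A 14, B 8, C 6, E 4, F 9. E eliminated.
Round 3: A 14, B 12, C 6, F 9. C eliminated.
Round 4: A 14, B 12, F 15. B eliminated.
Round 5: A 26, F 15. A has a majority (≥21).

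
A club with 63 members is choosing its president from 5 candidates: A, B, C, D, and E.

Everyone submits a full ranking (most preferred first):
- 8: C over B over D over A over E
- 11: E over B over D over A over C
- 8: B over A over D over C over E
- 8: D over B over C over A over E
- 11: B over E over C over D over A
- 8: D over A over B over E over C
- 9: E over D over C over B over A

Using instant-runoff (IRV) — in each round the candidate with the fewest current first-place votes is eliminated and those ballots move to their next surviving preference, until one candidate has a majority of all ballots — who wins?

B

Round 1: A 0, B 19, C 8, D 16, E 20. A eliminated.
Round 2: B 19, C 8, D 16, E 20. C eliminated.
Round 3: B 27, D 16, E 20. D eliminated.
Round 4: B 43, E 20. B has a majority (≥32).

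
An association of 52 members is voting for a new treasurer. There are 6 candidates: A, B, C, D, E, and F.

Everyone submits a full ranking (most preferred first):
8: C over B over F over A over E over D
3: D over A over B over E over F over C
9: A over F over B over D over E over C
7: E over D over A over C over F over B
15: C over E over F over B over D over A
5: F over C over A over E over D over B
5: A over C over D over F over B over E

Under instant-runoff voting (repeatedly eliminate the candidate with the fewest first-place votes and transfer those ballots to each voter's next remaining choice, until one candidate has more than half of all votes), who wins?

Round 1: A 14, B 0, C 23, D 3, E 7, F 5. B eliminated.
Round 2: A 14, C 23, D 3, E 7, F 5. D eliminated.
Round 3: A 17, C 23, E 7, F 5. F eliminated.
Round 4: A 17, C 28, E 7. C has a majority (≥27).

C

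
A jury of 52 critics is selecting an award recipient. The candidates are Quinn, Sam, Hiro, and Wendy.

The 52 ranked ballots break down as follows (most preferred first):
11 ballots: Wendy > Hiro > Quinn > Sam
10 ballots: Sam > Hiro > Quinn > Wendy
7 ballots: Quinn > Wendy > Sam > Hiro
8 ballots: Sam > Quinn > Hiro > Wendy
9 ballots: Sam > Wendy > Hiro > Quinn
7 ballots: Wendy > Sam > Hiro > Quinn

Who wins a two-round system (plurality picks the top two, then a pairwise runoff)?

Round 1 first-place votes: Quinn 7, Sam 27, Hiro 0, Wendy 18. Sam and Wendy advance.
Runoff: Sam is ranked above Wendy on 27 ballots, Wendy above Sam on 25.

Sam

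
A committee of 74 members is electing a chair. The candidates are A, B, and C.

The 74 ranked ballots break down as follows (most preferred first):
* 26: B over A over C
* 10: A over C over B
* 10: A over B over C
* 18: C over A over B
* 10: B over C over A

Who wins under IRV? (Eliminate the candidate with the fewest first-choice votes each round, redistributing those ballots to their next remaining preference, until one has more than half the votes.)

A

Round 1: A 20, B 36, C 18. C eliminated.
Round 2: A 38, B 36. A has a majority (≥38).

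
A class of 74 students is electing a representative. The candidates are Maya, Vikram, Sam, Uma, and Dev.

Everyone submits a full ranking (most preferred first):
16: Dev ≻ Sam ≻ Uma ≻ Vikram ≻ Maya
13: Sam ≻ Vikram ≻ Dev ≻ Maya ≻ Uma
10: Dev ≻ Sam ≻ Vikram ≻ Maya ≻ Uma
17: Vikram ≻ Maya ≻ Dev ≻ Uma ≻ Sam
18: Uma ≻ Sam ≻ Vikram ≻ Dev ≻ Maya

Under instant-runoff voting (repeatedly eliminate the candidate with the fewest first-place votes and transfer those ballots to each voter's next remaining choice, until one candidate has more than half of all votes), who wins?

Vikram

Round 1: Maya 0, Vikram 17, Sam 13, Uma 18, Dev 26. Maya eliminated.
Round 2: Vikram 17, Sam 13, Uma 18, Dev 26. Sam eliminated.
Round 3: Vikram 30, Uma 18, Dev 26. Uma eliminated.
Round 4: Vikram 48, Dev 26. Vikram has a majority (≥38).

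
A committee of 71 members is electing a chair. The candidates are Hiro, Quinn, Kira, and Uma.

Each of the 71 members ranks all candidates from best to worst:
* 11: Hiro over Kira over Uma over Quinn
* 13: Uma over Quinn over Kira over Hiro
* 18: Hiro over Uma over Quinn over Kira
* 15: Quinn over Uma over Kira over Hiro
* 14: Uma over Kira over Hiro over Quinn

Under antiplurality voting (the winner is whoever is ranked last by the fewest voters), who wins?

Uma

Last-place votes: Hiro 28, Quinn 25, Kira 18, Uma 0.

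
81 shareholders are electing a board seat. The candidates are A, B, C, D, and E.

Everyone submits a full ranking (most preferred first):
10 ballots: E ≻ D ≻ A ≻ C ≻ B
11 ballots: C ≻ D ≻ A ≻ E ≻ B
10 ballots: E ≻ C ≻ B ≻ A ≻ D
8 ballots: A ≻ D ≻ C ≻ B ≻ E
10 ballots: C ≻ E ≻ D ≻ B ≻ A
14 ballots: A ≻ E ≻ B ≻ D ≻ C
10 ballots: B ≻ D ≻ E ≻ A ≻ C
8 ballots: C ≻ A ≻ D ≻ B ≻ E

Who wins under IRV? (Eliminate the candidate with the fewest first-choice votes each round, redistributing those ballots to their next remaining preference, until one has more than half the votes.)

E

Round 1: A 22, B 10, C 29, D 0, E 20. D eliminated.
Round 2: A 22, B 10, C 29, E 20. B eliminated.
Round 3: A 22, C 29, E 30. A eliminated.
Round 4: C 37, E 44. E has a majority (≥41).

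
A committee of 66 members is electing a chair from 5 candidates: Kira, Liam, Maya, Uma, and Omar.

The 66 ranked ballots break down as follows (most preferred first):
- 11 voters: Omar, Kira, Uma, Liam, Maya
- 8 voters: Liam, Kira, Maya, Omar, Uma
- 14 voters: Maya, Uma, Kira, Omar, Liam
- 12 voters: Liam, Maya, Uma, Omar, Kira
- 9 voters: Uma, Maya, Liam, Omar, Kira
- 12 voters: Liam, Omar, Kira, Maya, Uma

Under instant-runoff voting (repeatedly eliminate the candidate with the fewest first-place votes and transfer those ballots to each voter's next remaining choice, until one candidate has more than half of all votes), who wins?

Liam

Round 1: Kira 0, Liam 32, Maya 14, Uma 9, Omar 11. Kira eliminated.
Round 2: Liam 32, Maya 14, Uma 9, Omar 11. Uma eliminated.
Round 3: Liam 32, Maya 23, Omar 11. Omar eliminated.
Round 4: Liam 43, Maya 23. Liam has a majority (≥34).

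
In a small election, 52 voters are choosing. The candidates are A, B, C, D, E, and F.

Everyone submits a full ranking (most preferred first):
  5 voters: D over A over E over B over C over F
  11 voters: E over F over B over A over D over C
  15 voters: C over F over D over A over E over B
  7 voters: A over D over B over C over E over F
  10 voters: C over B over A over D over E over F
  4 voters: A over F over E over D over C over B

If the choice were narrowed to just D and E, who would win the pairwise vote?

D is ranked above E on 37 ballots; E above D on 15.

D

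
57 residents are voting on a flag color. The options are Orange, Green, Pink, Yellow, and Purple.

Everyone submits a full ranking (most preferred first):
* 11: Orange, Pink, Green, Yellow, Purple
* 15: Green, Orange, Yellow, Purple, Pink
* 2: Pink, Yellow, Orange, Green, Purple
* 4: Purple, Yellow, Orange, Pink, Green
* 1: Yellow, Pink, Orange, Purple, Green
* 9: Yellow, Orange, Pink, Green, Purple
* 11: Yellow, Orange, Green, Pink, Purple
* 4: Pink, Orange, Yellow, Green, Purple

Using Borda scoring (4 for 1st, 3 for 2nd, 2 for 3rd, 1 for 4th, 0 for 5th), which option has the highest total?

Orange: 11×4 + 15×3 + 2×2 + 4×2 + 1×2 + 9×3 + 11×3 + 4×3 = 175
Green: 11×2 + 15×4 + 2×1 + 4×0 + 1×0 + 9×1 + 11×2 + 4×1 = 119
Pink: 11×3 + 15×0 + 2×4 + 4×1 + 1×3 + 9×2 + 11×1 + 4×4 = 93
Yellow: 11×1 + 15×2 + 2×3 + 4×3 + 1×4 + 9×4 + 11×4 + 4×2 = 151
Purple: 11×0 + 15×1 + 2×0 + 4×4 + 1×1 + 9×0 + 11×0 + 4×0 = 32

Orange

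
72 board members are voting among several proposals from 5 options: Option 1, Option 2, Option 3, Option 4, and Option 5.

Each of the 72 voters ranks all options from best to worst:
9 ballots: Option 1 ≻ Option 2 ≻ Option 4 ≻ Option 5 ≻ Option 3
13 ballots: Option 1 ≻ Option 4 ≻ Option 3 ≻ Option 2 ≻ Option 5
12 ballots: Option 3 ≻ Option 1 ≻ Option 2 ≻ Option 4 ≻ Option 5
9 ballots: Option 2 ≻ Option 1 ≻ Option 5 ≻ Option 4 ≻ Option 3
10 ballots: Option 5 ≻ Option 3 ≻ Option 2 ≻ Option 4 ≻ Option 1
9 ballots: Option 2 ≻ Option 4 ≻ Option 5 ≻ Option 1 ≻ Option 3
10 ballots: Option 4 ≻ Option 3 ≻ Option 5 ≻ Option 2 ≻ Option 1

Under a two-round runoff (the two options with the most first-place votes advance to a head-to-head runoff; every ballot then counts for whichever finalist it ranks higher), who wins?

Round 1 first-place votes: Option 1 22, Option 2 18, Option 3 12, Option 4 10, Option 5 10. Option 1 and Option 2 advance.
Runoff: Option 1 is ranked above Option 2 on 34 ballots, Option 2 above Option 1 on 38.

Option 2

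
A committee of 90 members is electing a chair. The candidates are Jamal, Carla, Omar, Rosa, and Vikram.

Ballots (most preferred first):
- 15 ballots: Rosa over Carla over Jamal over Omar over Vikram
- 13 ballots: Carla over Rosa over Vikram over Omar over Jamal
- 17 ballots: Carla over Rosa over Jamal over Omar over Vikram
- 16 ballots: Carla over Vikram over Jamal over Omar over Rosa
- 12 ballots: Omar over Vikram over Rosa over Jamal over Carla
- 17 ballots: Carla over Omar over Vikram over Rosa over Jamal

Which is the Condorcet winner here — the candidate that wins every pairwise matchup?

Carla

Carla vs Jamal: 78–12
Carla vs Omar: 78–12
Carla vs Rosa: 63–27
Carla vs Vikram: 78–12
Carla beats every other candidate.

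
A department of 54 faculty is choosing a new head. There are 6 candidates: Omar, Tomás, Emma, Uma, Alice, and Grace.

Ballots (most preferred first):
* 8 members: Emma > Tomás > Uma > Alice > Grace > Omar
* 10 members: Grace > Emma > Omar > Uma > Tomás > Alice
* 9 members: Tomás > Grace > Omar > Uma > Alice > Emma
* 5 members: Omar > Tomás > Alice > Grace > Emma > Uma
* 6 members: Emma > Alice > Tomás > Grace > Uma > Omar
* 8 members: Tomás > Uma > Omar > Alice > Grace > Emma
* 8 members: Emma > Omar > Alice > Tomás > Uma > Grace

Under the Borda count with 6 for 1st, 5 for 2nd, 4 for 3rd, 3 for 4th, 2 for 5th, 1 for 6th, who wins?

Omar: 8×1 + 10×4 + 9×4 + 5×6 + 6×1 + 8×4 + 8×5 = 192
Tomás: 8×5 + 10×2 + 9×6 + 5×5 + 6×4 + 8×6 + 8×3 = 235
Emma: 8×6 + 10×5 + 9×1 + 5×2 + 6×6 + 8×1 + 8×6 = 209
Uma: 8×4 + 10×3 + 9×3 + 5×1 + 6×2 + 8×5 + 8×2 = 162
Alice: 8×3 + 10×1 + 9×2 + 5×4 + 6×5 + 8×3 + 8×4 = 158
Grace: 8×2 + 10×6 + 9×5 + 5×3 + 6×3 + 8×2 + 8×1 = 178

Tomás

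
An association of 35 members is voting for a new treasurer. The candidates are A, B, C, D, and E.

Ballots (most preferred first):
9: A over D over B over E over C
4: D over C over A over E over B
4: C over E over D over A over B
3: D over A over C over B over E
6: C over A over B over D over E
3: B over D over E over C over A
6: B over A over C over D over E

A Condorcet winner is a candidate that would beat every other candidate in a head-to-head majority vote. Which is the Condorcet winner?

A vs B: 26–9
A vs C: 18–17
A vs D: 21–14
A vs E: 28–7
A beats every other candidate.

A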